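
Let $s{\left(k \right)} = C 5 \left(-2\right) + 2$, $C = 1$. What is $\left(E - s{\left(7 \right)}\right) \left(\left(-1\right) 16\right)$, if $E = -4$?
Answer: $-64$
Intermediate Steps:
$s{\left(k \right)} = -8$ ($s{\left(k \right)} = 1 \cdot 5 \left(-2\right) + 2 = 5 \left(-2\right) + 2 = -10 + 2 = -8$)
$\left(E - s{\left(7 \right)}\right) \left(\left(-1\right) 16\right) = \left(-4 - -8\right) \left(\left(-1\right) 16\right) = \left(-4 + 8\right) \left(-16\right) = 4 \left(-16\right) = -64$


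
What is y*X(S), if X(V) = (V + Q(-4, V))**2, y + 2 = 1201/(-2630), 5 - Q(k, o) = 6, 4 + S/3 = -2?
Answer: -2332421/2630 ≈ -886.85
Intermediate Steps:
S = -18 (S = -12 + 3*(-2) = -12 - 6 = -18)
Q(k, o) = -1 (Q(k, o) = 5 - 1*6 = 5 - 6 = -1)
y = -6461/2630 (y = -2 + 1201/(-2630) = -2 + 1201*(-1/2630) = -2 - 1201/2630 = -6461/2630 ≈ -2.4567)
X(V) = (-1 + V)**2 (X(V) = (V - 1)**2 = (-1 + V)**2)
y*X(S) = -6461*(-1 - 18)**2/2630 = -6461/2630*(-19)**2 = -6461/2630*361 = -2332421/2630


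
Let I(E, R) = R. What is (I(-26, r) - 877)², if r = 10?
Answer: 751689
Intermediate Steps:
(I(-26, r) - 877)² = (10 - 877)² = (-867)² = 751689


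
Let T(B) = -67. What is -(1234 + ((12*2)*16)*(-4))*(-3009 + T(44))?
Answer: -928952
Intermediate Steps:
-(1234 + ((12*2)*16)*(-4))*(-3009 + T(44)) = -(1234 + ((12*2)*16)*(-4))*(-3009 - 67) = -(1234 + (24*16)*(-4))*(-3076) = -(1234 + 384*(-4))*(-3076) = -(1234 - 1536)*(-3076) = -(-302)*(-3076) = -1*928952 = -928952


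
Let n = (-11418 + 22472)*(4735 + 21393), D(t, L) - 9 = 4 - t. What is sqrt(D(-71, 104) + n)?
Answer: 2*sqrt(72204749) ≈ 16995.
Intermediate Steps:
D(t, L) = 13 - t (D(t, L) = 9 + (4 - t) = 13 - t)
n = 288818912 (n = 11054*26128 = 288818912)
sqrt(D(-71, 104) + n) = sqrt((13 - 1*(-71)) + 288818912) = sqrt((13 + 71) + 288818912) = sqrt(84 + 288818912) = sqrt(288818996) = 2*sqrt(72204749)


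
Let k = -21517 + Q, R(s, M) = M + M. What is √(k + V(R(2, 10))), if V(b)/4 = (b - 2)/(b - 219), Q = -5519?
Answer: 6*I*√29740749/199 ≈ 164.43*I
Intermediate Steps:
R(s, M) = 2*M
V(b) = 4*(-2 + b)/(-219 + b) (V(b) = 4*((b - 2)/(b - 219)) = 4*((-2 + b)/(-219 + b)) = 4*(-2 + b)/(-219 + b))
k = -27036 (k = -21517 - 5519 = -27036)
√(k + V(R(2, 10))) = √(-27036 + 4*(-2 + 2*10)/(-219 + 2*10)) = √(-27036 + 4*(-2 + 20)/(-219 + 20)) = √(-27036 + 4*18/(-199)) = √(-27036 + 4*(-1/199)*18) = √(-27036 - 72/199) = √(-5380236/199) = 6*I*√29740749/199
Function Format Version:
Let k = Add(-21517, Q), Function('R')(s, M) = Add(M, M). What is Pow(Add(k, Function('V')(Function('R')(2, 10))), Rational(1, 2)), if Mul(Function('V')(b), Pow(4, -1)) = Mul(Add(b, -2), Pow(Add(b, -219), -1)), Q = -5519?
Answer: Mul(Rational(6, 199), I, Pow(29740749, Rational(1, 2))) ≈ Mul(164.43, I)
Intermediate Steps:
Function('R')(s, M) = Mul(2, M)
Function('V')(b) = Mul(4, Pow(Add(-219, b), -1), Add(-2, b)) (Function('V')(b) = Mul(4, Mul(Add(b, -2), Pow(Add(b, -219), -1))) = Mul(4, Mul(Add(-2, b), Pow(Add(-219, b), -1))) = Mul(4, Mul(Pow(Add(-219, b), -1), Add(-2, b))) = Mul(4, Pow(Add(-219, b), -1), Add(-2, b)))
k = -27036 (k = Add(-21517, -5519) = -27036)
Pow(Add(k, Function('V')(Function('R')(2, 10))), Rational(1, 2)) = Pow(Add(-27036, Mul(4, Pow(Add(-219, Mul(2, 10)), -1), Add(-2, Mul(2, 10)))), Rational(1, 2)) = Pow(Add(-27036, Mul(4, Pow(Add(-219, 20), -1), Add(-2, 20))), Rational(1, 2)) = Pow(Add(-27036, Mul(4, Pow(-199, -1), 18)), Rational(1, 2)) = Pow(Add(-27036, Mul(4, Rational(-1, 199), 18)), Rational(1, 2)) = Pow(Add(-27036, Rational(-72, 199)), Rational(1, 2)) = Pow(Rational(-5380236, 199), Rational(1, 2)) = Mul(Rational(6, 199), I, Pow(29740749, Rational(1, 2)))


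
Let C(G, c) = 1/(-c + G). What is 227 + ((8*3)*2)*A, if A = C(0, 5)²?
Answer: 5723/25 ≈ 228.92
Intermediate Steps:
C(G, c) = 1/(G - c)
A = 1/25 (A = (1/(0 - 1*5))² = (1/(0 - 5))² = (1/(-5))² = (-⅕)² = 1/25 ≈ 0.040000)
227 + ((8*3)*2)*A = 227 + ((8*3)*2)*(1/25) = 227 + (24*2)*(1/25) = 227 + 48*(1/25) = 227 + 48/25 = 5723/25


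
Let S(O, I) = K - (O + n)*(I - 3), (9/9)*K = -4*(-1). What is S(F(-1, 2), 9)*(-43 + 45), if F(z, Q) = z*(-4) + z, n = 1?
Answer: -40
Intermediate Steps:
K = 4 (K = -4*(-1) = 4)
F(z, Q) = -3*z (F(z, Q) = -4*z + z = -3*z)
S(O, I) = 4 - (1 + O)*(-3 + I) (S(O, I) = 4 - (O + 1)*(I - 3) = 4 - (1 + O)*(-3 + I))
S(F(-1, 2), 9)*(-43 + 45) = (7 - 1*9 + 3*(-3*(-1)) - 1*9*(-3*(-1)))*(-43 + 45) = (7 - 9 + 3*3 - 1*9*3)*2 = (7 - 9 + 9 - 27)*2 = -20*2 = -40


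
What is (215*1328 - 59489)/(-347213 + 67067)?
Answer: -226031/280146 ≈ -0.80683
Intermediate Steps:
(215*1328 - 59489)/(-347213 + 67067) = (285520 - 59489)/(-280146) = 226031*(-1/280146) = -226031/280146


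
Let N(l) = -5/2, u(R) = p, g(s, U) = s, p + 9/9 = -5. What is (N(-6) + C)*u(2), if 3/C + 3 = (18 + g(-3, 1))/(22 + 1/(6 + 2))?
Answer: 3117/137 ≈ 22.752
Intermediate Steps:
p = -6 (p = -1 - 5 = -6)
u(R) = -6
N(l) = -5/2 (N(l) = -5*½ = -5/2)
C = -177/137 (C = 3/(-3 + (18 - 3)/(22 + 1/(6 + 2))) = 3/(-3 + 15/(22 + 1/8)) = 3/(-3 + 15/(22 + ⅛)) = 3/(-3 + 15/(177/8)) = 3/(-3 + 15*(8/177)) = 3/(-3 + 40/59) = 3/(-137/59) = 3*(-59/137) = -177/137 ≈ -1.2920)
(N(-6) + C)*u(2) = (-5/2 - 177/137)*(-6) = -1039/274*(-6) = 3117/137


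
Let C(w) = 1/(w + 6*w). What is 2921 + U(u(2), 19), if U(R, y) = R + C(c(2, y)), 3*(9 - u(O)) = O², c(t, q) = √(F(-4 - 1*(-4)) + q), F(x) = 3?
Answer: 8786/3 + √22/154 ≈ 2928.7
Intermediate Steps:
c(t, q) = √(3 + q)
u(O) = 9 - O²/3
C(w) = 1/(7*w)
U(R, y) = R + 1/(7*√(3 + y)) (U(R, y) = R + 1/(7*(√(3 + y))) = R + 1/(7*√(3 + y)))
2921 + U(u(2), 19) = 2921 + ((9 - ⅓*2²) + 1/(7*√(3 + 19))) = 2921 + ((9 - ⅓*4) + 1/(7*√22)) = 2921 + ((9 - 4/3) + (√22/22)/7) = 2921 + (23/3 + √22/154) = 8786/3 + √22/154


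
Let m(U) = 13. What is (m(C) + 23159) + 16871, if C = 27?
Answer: 40043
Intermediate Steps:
(m(C) + 23159) + 16871 = (13 + 23159) + 16871 = 23172 + 16871 = 40043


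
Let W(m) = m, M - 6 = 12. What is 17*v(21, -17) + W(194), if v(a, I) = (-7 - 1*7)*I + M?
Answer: 4546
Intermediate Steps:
M = 18 (M = 6 + 12 = 18)
v(a, I) = 18 - 14*I (v(a, I) = (-7 - 1*7)*I + 18 = (-7 - 7)*I + 18 = -14*I + 18 = 18 - 14*I)
17*v(21, -17) + W(194) = 17*(18 - 14*(-17)) + 194 = 17*(18 + 238) + 194 = 17*256 + 194 = 4352 + 194 = 4546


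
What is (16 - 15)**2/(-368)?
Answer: -1/368 ≈ -0.0027174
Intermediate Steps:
(16 - 15)**2/(-368) = 1**2*(-1/368) = 1*(-1/368) = -1/368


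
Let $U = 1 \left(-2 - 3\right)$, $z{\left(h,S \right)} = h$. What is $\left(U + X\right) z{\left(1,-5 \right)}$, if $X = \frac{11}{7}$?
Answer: $- \frac{24}{7} \approx -3.4286$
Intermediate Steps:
$X = \frac{11}{7}$ ($X = 11 \cdot \frac{1}{7} = \frac{11}{7} \approx 1.5714$)
$U = -5$ ($U = 1 \left(-5\right) = -5$)
$\left(U + X\right) z{\left(1,-5 \right)} = \left(-5 + \frac{11}{7}\right) 1 = \left(- \frac{24}{7}\right) 1 = - \frac{24}{7}$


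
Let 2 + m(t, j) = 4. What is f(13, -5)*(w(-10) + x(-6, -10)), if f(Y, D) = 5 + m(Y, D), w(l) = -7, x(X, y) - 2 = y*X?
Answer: 385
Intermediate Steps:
x(X, y) = 2 + X*y (x(X, y) = 2 + y*X = 2 + X*y)
m(t, j) = 2 (m(t, j) = -2 + 4 = 2)
f(Y, D) = 7 (f(Y, D) = 5 + 2 = 7)
f(13, -5)*(w(-10) + x(-6, -10)) = 7*(-7 + (2 - 6*(-10))) = 7*(-7 + (2 + 60)) = 7*(-7 + 62) = 7*55 = 385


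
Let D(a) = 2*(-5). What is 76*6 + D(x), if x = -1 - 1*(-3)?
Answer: 446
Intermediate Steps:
x = 2 (x = -1 + 3 = 2)
D(a) = -10
76*6 + D(x) = 76*6 - 10 = 456 - 10 = 446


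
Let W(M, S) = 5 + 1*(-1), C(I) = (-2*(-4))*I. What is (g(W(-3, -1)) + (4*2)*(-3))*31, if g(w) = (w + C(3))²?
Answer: 23560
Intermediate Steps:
C(I) = 8*I
W(M, S) = 4 (W(M, S) = 5 - 1 = 4)
g(w) = (24 + w)² (g(w) = (w + 8*3)² = (w + 24)² = (24 + w)²)
(g(W(-3, -1)) + (4*2)*(-3))*31 = ((24 + 4)² + (4*2)*(-3))*31 = (28² + 8*(-3))*31 = (784 - 24)*31 = 760*31 = 23560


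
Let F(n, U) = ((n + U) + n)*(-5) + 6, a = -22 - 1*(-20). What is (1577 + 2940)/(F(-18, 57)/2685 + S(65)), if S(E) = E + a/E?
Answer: 52555295/755488 ≈ 69.565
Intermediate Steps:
a = -2 (a = -22 + 20 = -2)
F(n, U) = 6 - 10*n - 5*U (F(n, U) = ((U + n) + n)*(-5) + 6 = (U + 2*n)*(-5) + 6 = (-10*n - 5*U) + 6 = 6 - 10*n - 5*U)
S(E) = E - 2/E
(1577 + 2940)/(F(-18, 57)/2685 + S(65)) = (1577 + 2940)/((6 - 10*(-18) - 5*57)/2685 + (65 - 2/65)) = 4517/((6 + 180 - 285)*(1/2685) + (65 - 2*1/65)) = 4517/(-99*1/2685 + (65 - 2/65)) = 4517/(-33/895 + 4223/65) = 4517/(755488/11635) = 4517*(11635/755488) = 52555295/755488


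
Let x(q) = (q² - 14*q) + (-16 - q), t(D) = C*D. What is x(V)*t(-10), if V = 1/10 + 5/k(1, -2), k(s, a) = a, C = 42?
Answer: -54096/5 ≈ -10819.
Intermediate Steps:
t(D) = 42*D
V = -12/5 (V = 1/10 + 5/(-2) = 1*(⅒) + 5*(-½) = ⅒ - 5/2 = -12/5 ≈ -2.4000)
x(q) = -16 + q² - 15*q
x(V)*t(-10) = (-16 + (-12/5)² - 15*(-12/5))*(42*(-10)) = (-16 + 144/25 + 36)*(-420) = (644/25)*(-420) = -54096/5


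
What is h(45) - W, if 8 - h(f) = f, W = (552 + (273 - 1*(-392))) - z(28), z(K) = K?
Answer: -1226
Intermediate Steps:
W = 1189 (W = (552 + (273 - 1*(-392))) - 1*28 = (552 + (273 + 392)) - 28 = (552 + 665) - 28 = 1217 - 28 = 1189)
h(f) = 8 - f
h(45) - W = (8 - 1*45) - 1*1189 = (8 - 45) - 1189 = -37 - 1189 = -1226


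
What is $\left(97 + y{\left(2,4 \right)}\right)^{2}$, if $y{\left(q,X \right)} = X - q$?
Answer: $9801$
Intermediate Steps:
$\left(97 + y{\left(2,4 \right)}\right)^{2} = \left(97 + \left(4 - 2\right)\right)^{2} = \left(97 + 2\right)^{2} = 99^{2} = 9801$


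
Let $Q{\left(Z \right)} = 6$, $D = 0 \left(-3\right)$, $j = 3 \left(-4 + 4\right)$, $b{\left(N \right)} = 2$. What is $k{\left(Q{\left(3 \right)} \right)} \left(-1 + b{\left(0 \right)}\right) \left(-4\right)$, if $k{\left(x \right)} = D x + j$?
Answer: $0$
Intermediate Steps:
$j = 0$ ($j = 3 \cdot 0 = 0$)
$D = 0$
$k{\left(x \right)} = 0$ ($k{\left(x \right)} = 0 x + 0 = 0 + 0 = 0$)
$k{\left(Q{\left(3 \right)} \right)} \left(-1 + b{\left(0 \right)}\right) \left(-4\right) = 0 \left(-1 + 2\right) \left(-4\right) = 0 \cdot 1 \left(-4\right) = 0 \left(-4\right) = 0$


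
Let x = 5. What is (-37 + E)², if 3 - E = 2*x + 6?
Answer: 2500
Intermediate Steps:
E = -13 (E = 3 - (2*5 + 6) = 3 - (10 + 6) = 3 - 1*16 = 3 - 16 = -13)
(-37 + E)² = (-37 - 13)² = (-50)² = 2500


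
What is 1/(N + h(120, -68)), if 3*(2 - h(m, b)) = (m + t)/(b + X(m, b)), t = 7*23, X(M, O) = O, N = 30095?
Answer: 408/12279857 ≈ 3.3225e-5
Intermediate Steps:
t = 161
h(m, b) = 2 - (161 + m)/(6*b) (h(m, b) = 2 - (m + 161)/(3*(b + b)) = 2 - (161 + m)/(3*(2*b)) = 2 - (161 + m)*1/(2*b)/3 = 2 - (161 + m)/(6*b))
1/(N + h(120, -68)) = 1/(30095 + (⅙)*(-161 - 1*120 + 12*(-68))/(-68)) = 1/(30095 + (⅙)*(-1/68)*(-161 - 120 - 816)) = 1/(30095 + (⅙)*(-1/68)*(-1097)) = 1/(30095 + 1097/408) = 1/(12279857/408) = 408/12279857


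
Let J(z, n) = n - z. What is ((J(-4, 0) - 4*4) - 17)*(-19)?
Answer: 551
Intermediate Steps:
((J(-4, 0) - 4*4) - 17)*(-19) = (((0 - 1*(-4)) - 4*4) - 17)*(-19) = (((0 + 4) - 16) - 17)*(-19) = ((4 - 16) - 17)*(-19) = (-12 - 17)*(-19) = -29*(-19) = 551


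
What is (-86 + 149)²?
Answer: 3969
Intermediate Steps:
(-86 + 149)² = 63² = 3969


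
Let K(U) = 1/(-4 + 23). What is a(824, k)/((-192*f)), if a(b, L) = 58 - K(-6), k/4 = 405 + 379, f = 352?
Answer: -367/428032 ≈ -0.00085741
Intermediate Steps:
K(U) = 1/19
k = 3136 (k = 4*(405 + 379) = 4*784 = 3136)
a(b, L) = 1101/19 (a(b, L) = 58 - 1*1/19 = 58 - 1/19 = 1101/19)
a(824, k)/((-192*f)) = 1101/(19*((-192*352))) = (1101/19)/(-67584) = (1101/19)*(-1/67584) = -367/428032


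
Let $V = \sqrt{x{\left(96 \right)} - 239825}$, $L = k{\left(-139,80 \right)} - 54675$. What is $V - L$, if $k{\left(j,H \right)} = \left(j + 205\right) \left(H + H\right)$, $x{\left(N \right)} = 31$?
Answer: $44115 + i \sqrt{239794} \approx 44115.0 + 489.69 i$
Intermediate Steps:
$k{\left(j,H \right)} = 2 H \left(205 + j\right)$ ($k{\left(j,H \right)} = \left(205 + j\right) 2 H = 2 H \left(205 + j\right)$)
$L = -44115$ ($L = 2 \cdot 80 \left(205 - 139\right) - 54675 = 2 \cdot 80 \cdot 66 - 54675 = 10560 - 54675 = -44115$)
$V = i \sqrt{239794}$ ($V = \sqrt{31 - 239825} = \sqrt{-239794} = i \sqrt{239794} \approx 489.69 i$)
$V - L = i \sqrt{239794} - -44115 = i \sqrt{239794} + 44115 = 44115 + i \sqrt{239794}$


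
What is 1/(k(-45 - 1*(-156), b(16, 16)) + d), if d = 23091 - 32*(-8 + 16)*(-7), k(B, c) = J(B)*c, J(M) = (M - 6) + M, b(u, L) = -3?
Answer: 1/24235 ≈ 4.1263e-5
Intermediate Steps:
J(M) = -6 + 2*M (J(M) = (-6 + M) + M = -6 + 2*M)
k(B, c) = c*(-6 + 2*B) (k(B, c) = (-6 + 2*B)*c = c*(-6 + 2*B))
d = 24883 (d = 23091 - 32*8*(-7) = 23091 - 256*(-7) = 23091 - 1*(-1792) = 23091 + 1792 = 24883)
1/(k(-45 - 1*(-156), b(16, 16)) + d) = 1/(2*(-3)*(-3 + (-45 - 1*(-156))) + 24883) = 1/(2*(-3)*(-3 + (-45 + 156)) + 24883) = 1/(2*(-3)*(-3 + 111) + 24883) = 1/(2*(-3)*108 + 24883) = 1/(-648 + 24883) = 1/24235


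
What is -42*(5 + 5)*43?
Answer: -18060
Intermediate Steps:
-42*(5 + 5)*43 = -42*10*43 = -420*43 = -18060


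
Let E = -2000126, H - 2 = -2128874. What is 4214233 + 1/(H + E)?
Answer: 17400559628533/4128998 ≈ 4.2142e+6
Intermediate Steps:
H = -2128872 (H = 2 - 2128874 = -2128872)
4214233 + 1/(H + E) = 4214233 + 1/(-2128872 - 2000126) = 4214233 + 1/(-4128998) = 4214233 - 1/4128998 = 17400559628533/4128998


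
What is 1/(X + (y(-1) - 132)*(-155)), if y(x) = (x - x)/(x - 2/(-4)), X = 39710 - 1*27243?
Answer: 1/32927 ≈ 3.0370e-5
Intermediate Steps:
X = 12467 (X = 39710 - 27243 = 12467)
y(x) = 0 (y(x) = 0/(x - 2*(-¼)) = 0/(x + ½) = 0/(½ + x) = 0)
1/(X + (y(-1) - 132)*(-155)) = 1/(12467 + (0 - 132)*(-155)) = 1/(12467 - 132*(-155)) = 1/(12467 + 20460) = 1/32927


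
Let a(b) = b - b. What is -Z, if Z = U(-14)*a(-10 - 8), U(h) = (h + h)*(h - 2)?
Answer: 0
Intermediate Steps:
a(b) = 0
U(h) = 2*h*(-2 + h) (U(h) = (2*h)*(-2 + h) = 2*h*(-2 + h))
Z = 0 (Z = (2*(-14)*(-2 - 14))*0 = (2*(-14)*(-16))*0 = 448*0 = 0)
-Z = -1*0 = 0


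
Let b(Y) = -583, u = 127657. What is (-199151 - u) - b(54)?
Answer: -326225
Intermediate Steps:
(-199151 - u) - b(54) = (-199151 - 1*127657) - 1*(-583) = (-199151 - 127657) + 583 = -326808 + 583 = -326225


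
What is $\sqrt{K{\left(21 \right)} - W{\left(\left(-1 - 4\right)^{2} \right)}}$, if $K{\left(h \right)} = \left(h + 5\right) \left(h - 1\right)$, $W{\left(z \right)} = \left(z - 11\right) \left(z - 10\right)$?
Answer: $\sqrt{310} \approx 17.607$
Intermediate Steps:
$W{\left(z \right)} = \left(-11 + z\right) \left(-10 + z\right)$
$K{\left(h \right)} = \left(-1 + h\right) \left(5 + h\right)$ ($K{\left(h \right)} = \left(5 + h\right) \left(-1 + h\right) = \left(-1 + h\right) \left(5 + h\right)$)
$\sqrt{K{\left(21 \right)} - W{\left(\left(-1 - 4\right)^{2} \right)}} = \sqrt{\left(-5 + 21^{2} + 4 \cdot 21\right) - \left(110 + \left(\left(-1 - 4\right)^{2}\right)^{2} - 21 \left(-1 - 4\right)^{2}\right)} = \sqrt{\left(-5 + 441 + 84\right) - \left(110 + \left(\left(-5\right)^{2}\right)^{2} - 21 \left(-5\right)^{2}\right)} = \sqrt{520 - \left(110 + 25^{2} - 525\right)} = \sqrt{520 - \left(110 + 625 - 525\right)} = \sqrt{520 - 210} = \sqrt{310}$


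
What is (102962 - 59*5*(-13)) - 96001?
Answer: 10796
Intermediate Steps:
(102962 - 59*5*(-13)) - 96001 = (102962 - 295*(-13)) - 96001 = (102962 + 3835) - 96001 = 106797 - 96001 = 10796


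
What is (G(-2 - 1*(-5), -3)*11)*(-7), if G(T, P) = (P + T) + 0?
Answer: 0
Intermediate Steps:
G(T, P) = P + T
(G(-2 - 1*(-5), -3)*11)*(-7) = ((-3 + (-2 - 1*(-5)))*11)*(-7) = ((-3 + (-2 + 5))*11)*(-7) = ((-3 + 3)*11)*(-7) = (0*11)*(-7) = 0*(-7) = 0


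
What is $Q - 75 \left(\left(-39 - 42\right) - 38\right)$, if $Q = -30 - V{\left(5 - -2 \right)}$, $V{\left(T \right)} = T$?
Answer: $8888$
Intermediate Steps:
$Q = -37$ ($Q = -30 - \left(5 - -2\right) = -30 - \left(5 + 2\right) = -30 - 7 = -37$)
$Q - 75 \left(\left(-39 - 42\right) - 38\right) = -37 - 75 \left(\left(-39 - 42\right) - 38\right) = -37 - 75 \left(-81 - 38\right) = -37 - -8925 = -37 + 8925 = 8888$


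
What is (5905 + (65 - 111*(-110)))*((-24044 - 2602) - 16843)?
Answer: -790630020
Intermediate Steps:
(5905 + (65 - 111*(-110)))*((-24044 - 2602) - 16843) = (5905 + (65 + 12210))*(-26646 - 16843) = (5905 + 12275)*(-43489) = 18180*(-43489) = -790630020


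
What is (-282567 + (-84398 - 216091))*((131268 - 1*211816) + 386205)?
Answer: -178215147792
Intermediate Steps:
(-282567 + (-84398 - 216091))*((131268 - 1*211816) + 386205) = (-282567 - 300489)*((131268 - 211816) + 386205) = -583056*(-80548 + 386205) = -583056*305657 = -178215147792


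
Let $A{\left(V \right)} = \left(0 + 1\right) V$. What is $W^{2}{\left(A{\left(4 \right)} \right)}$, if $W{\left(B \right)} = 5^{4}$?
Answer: $390625$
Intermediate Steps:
$A{\left(V \right)} = V$ ($A{\left(V \right)} = 1 V = V$)
$W{\left(B \right)} = 625$
$W^{2}{\left(A{\left(4 \right)} \right)} = 625^{2} = 390625$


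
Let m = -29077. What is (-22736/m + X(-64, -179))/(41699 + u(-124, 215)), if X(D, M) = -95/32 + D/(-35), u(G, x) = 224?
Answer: -11667009/1365274479520 ≈ -8.5455e-6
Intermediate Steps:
X(D, M) = -95/32 - D/35 (X(D, M) = -95*1/32 + D*(-1/35) = -95/32 - D/35)
(-22736/m + X(-64, -179))/(41699 + u(-124, 215)) = (-22736/(-29077) + (-95/32 - 1/35*(-64)))/(41699 + 224) = (-22736*(-1/29077) + (-95/32 + 64/35))/41923 = (22736/29077 - 1277/1120)*(1/41923) = -11667009/32566240*1/41923 = -11667009/1365274479520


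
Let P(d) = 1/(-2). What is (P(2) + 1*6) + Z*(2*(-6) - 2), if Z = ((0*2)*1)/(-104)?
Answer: 11/2 ≈ 5.5000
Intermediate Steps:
P(d) = -½ (P(d) = 1*(-½) = -½)
Z = 0 (Z = (0*1)*(-1/104) = 0*(-1/104) = 0)
(P(2) + 1*6) + Z*(2*(-6) - 2) = (-½ + 1*6) + 0*(2*(-6) - 2) = (-½ + 6) + 0*(-12 - 2) = 11/2 + 0*(-14) = 11/2 + 0 = 11/2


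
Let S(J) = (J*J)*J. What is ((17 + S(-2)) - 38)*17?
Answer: -493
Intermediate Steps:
S(J) = J³ (S(J) = J²*J = J³)
((17 + S(-2)) - 38)*17 = ((17 + (-2)³) - 38)*17 = ((17 - 8) - 38)*17 = (9 - 38)*17 = -29*17 = -493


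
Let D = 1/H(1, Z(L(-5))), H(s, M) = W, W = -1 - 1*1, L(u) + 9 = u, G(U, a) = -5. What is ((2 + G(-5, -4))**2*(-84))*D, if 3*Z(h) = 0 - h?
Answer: 378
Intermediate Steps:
L(u) = -9 + u
W = -2 (W = -1 - 1 = -2)
Z(h) = -h/3 (Z(h) = (0 - h)/3 = (-h)/3 = -h/3)
H(s, M) = -2
D = -1/2 (D = 1/(-2) = -1/2 ≈ -0.50000)
((2 + G(-5, -4))**2*(-84))*D = ((2 - 5)**2*(-84))*(-1/2) = ((-3)**2*(-84))*(-1/2) = (9*(-84))*(-1/2) = -756*(-1/2) = 378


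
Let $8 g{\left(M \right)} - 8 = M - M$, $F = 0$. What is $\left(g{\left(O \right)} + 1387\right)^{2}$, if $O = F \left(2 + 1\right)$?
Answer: $1926544$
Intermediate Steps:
$O = 0$ ($O = 0 \left(2 + 1\right) = 0 \cdot 3 = 0$)
$g{\left(M \right)} = 1$ ($g{\left(M \right)} = 1 + \frac{M - M}{8} = 1 + \frac{1}{8} \cdot 0 = 1 + 0 = 1$)
$\left(g{\left(O \right)} + 1387\right)^{2} = \left(1 + 1387\right)^{2} = 1388^{2} = 1926544$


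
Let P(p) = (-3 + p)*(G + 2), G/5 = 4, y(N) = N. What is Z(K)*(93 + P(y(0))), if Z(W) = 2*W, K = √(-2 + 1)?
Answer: 54*I ≈ 54.0*I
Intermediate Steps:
G = 20 (G = 5*4 = 20)
K = I (K = √(-1) = I ≈ 1.0*I)
P(p) = -66 + 22*p (P(p) = (-3 + p)*(20 + 2) = (-3 + p)*22 = -66 + 22*p)
Z(K)*(93 + P(y(0))) = (2*I)*(93 + (-66 + 22*0)) = (2*I)*(93 + (-66 + 0)) = (2*I)*(93 - 66) = (2*I)*27 = 54*I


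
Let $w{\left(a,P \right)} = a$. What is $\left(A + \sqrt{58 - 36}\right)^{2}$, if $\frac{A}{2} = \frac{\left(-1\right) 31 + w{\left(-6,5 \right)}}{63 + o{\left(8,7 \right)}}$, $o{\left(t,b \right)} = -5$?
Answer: $\frac{19871}{841} - \frac{74 \sqrt{22}}{29} \approx 11.659$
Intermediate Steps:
$A = - \frac{37}{29}$ ($A = 2 \frac{\left(-1\right) 31 - 6}{63 - 5} = 2 \frac{-31 - 6}{58} = 2 \left(\left(-37\right) \frac{1}{58}\right) = 2 \left(- \frac{37}{58}\right) = - \frac{37}{29} \approx -1.2759$)
$\left(A + \sqrt{58 - 36}\right)^{2} = \left(- \frac{37}{29} + \sqrt{58 - 36}\right)^{2} = \left(- \frac{37}{29} + \sqrt{22}\right)^{2}$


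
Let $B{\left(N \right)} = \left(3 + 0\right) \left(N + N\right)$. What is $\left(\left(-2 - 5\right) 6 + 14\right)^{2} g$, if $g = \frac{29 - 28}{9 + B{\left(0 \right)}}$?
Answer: $\frac{784}{9} \approx 87.111$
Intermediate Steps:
$B{\left(N \right)} = 6 N$ ($B{\left(N \right)} = 3 \cdot 2 N = 6 N$)
$g = \frac{1}{9}$ ($g = \frac{29 - 28}{9 + 6 \cdot 0} = 1 \frac{1}{9 + 0} = 1 \cdot \frac{1}{9} = \frac{1}{9} \approx 0.11111$)
$\left(\left(-2 - 5\right) 6 + 14\right)^{2} g = \left(\left(-2 - 5\right) 6 + 14\right)^{2} \cdot \frac{1}{9} = \left(\left(-7\right) 6 + 14\right)^{2} \cdot \frac{1}{9} = \left(-42 + 14\right)^{2} \cdot \frac{1}{9} = \left(-28\right)^{2} \cdot \frac{1}{9} = 784 \cdot \frac{1}{9} = \frac{784}{9}$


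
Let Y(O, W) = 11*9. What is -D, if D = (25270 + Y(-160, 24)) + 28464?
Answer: -53833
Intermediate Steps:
Y(O, W) = 99
D = 53833 (D = (25270 + 99) + 28464 = 25369 + 28464 = 53833)
-D = -1*53833 = -53833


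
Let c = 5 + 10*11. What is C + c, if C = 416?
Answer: 531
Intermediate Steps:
c = 115 (c = 5 + 110 = 115)
C + c = 416 + 115 = 531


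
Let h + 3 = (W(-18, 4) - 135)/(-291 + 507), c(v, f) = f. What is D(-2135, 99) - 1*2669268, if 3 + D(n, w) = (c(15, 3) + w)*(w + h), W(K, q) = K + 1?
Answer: -23935957/9 ≈ -2.6596e+6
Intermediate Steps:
W(K, q) = 1 + K
h = -100/27 (h = -3 + ((1 - 18) - 135)/(-291 + 507) = -3 + (-17 - 135)/216 = -3 - 152*1/216 = -3 - 19/27 = -100/27 ≈ -3.7037)
D(n, w) = -3 + (3 + w)*(-100/27 + w) (D(n, w) = -3 + (3 + w)*(w - 100/27) = -3 + (3 + w)*(-100/27 + w))
D(-2135, 99) - 1*2669268 = (-127/9 + 99² - 19/27*99) - 1*2669268 = (-127/9 + 9801 - 209/3) - 2669268 = 87455/9 - 2669268 = -23935957/9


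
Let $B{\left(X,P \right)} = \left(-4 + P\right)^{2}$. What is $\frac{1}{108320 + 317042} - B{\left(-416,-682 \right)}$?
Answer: $- \frac{200173655751}{425362} \approx -4.706 \cdot 10^{5}$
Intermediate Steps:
$\frac{1}{108320 + 317042} - B{\left(-416,-682 \right)} = \frac{1}{108320 + 317042} - \left(-4 - 682\right)^{2} = \frac{1}{425362} - \left(-686\right)^{2} = \frac{1}{425362} - 470596 = - \frac{200173655751}{425362}$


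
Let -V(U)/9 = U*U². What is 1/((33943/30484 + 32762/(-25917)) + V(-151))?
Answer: 790053828/24481049435481775 ≈ 3.2272e-8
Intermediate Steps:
V(U) = -9*U³ (V(U) = -9*U*U² = -9*U³)
1/((33943/30484 + 32762/(-25917)) + V(-151)) = 1/((33943/30484 + 32762/(-25917)) - 9*(-151)³) = 1/((33943*(1/30484) + 32762*(-1/25917)) - 9*(-3442951)) = 1/((33943/30484 - 32762/25917) + 30986559) = 1/(-119016077/790053828 + 30986559) = 1/(24481049435481775/790053828) = 790053828/24481049435481775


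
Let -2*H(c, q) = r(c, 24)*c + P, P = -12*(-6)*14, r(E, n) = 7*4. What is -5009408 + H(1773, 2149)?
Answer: -5034734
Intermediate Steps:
r(E, n) = 28
P = 1008 (P = 72*14 = 1008)
H(c, q) = -504 - 14*c (H(c, q) = -(28*c + 1008)/2 = -(1008 + 28*c)/2 = -504 - 14*c)
-5009408 + H(1773, 2149) = -5009408 + (-504 - 14*1773) = -5009408 + (-504 - 24822) = -5009408 - 25326 = -5034734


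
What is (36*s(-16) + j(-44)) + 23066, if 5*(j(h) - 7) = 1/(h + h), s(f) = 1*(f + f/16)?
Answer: 9882839/440 ≈ 22461.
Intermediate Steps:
s(f) = 17*f/16 (s(f) = 1*(f + f*(1/16)) = 1*(f + f/16) = 1*(17*f/16) = 17*f/16)
j(h) = 7 + 1/(10*h) (j(h) = 7 + 1/(5*(h + h)) = 7 + 1/(5*((2*h))) = 7 + (1/(2*h))/5 = 7 + 1/(10*h))
(36*s(-16) + j(-44)) + 23066 = (36*((17/16)*(-16)) + (7 + (⅒)/(-44))) + 23066 = (36*(-17) + (7 + (⅒)*(-1/44))) + 23066 = (-612 + (7 - 1/440)) + 23066 = (-612 + 3079/440) + 23066 = -266201/440 + 23066 = 9882839/440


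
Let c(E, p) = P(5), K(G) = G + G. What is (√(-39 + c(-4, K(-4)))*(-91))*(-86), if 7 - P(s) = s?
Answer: 7826*I*√37 ≈ 47604.0*I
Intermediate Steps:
P(s) = 7 - s
K(G) = 2*G
c(E, p) = 2 (c(E, p) = 7 - 1*5 = 7 - 5 = 2)
(√(-39 + c(-4, K(-4)))*(-91))*(-86) = (√(-39 + 2)*(-91))*(-86) = (√(-37)*(-91))*(-86) = ((I*√37)*(-91))*(-86) = -91*I*√37*(-86) = 7826*I*√37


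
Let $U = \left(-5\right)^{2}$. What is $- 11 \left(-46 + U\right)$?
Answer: $231$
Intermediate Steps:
$U = 25$
$- 11 \left(-46 + U\right) = - 11 \left(-46 + 25\right) = \left(-11\right) \left(-21\right) = 231$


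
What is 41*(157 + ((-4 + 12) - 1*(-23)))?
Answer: 7708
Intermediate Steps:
41*(157 + ((-4 + 12) - 1*(-23))) = 41*(157 + (8 + 23)) = 41*(157 + 31) = 41*188 = 7708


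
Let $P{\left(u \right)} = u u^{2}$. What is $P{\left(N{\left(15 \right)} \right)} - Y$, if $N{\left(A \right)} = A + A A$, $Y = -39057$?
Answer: $13863057$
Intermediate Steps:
$N{\left(A \right)} = A + A^{2}$
$P{\left(u \right)} = u^{3}$
$P{\left(N{\left(15 \right)} \right)} - Y = \left(15 \left(1 + 15\right)\right)^{3} - -39057 = \left(15 \cdot 16\right)^{3} + 39057 = 240^{3} + 39057 = 13824000 + 39057 = 13863057$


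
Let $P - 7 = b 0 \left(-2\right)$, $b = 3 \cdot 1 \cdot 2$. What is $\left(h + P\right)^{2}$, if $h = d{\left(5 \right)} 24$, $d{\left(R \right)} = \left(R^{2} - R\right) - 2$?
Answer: $192721$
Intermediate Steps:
$d{\left(R \right)} = -2 + R^{2} - R$
$b = 6$ ($b = 3 \cdot 2 = 6$)
$h = 432$ ($h = \left(-2 + 5^{2} - 5\right) 24 = \left(-2 + 25 - 5\right) 24 = 18 \cdot 24 = 432$)
$P = 7$ ($P = 7 + 6 \cdot 0 \left(-2\right) = 7 + 0 \left(-2\right) = 7 + 0 = 7$)
$\left(h + P\right)^{2} = \left(432 + 7\right)^{2} = 439^{2} = 192721$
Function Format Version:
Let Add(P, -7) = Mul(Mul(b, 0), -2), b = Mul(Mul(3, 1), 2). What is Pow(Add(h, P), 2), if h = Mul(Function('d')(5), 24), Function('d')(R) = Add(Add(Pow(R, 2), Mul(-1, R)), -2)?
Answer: 192721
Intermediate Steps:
Function('d')(R) = Add(-2, Pow(R, 2), Mul(-1, R))
b = 6 (b = Mul(3, 2) = 6)
h = 432 (h = Mul(Add(-2, Pow(5, 2), Mul(-1, 5)), 24) = Mul(Add(-2, 25, -5), 24) = Mul(18, 24) = 432)
P = 7 (P = Add(7, Mul(Mul(6, 0), -2)) = Add(7, Mul(0, -2)) = Add(7, 0) = 7)
Pow(Add(h, P), 2) = Pow(Add(432, 7), 2) = Pow(439, 2) = 192721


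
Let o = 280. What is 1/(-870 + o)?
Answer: -1/590 ≈ -0.0016949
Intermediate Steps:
1/(-870 + o) = 1/(-870 + 280) = 1/(-590) = -1/590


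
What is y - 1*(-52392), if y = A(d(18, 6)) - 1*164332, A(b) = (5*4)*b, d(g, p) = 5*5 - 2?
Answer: -111480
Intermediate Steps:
d(g, p) = 23 (d(g, p) = 25 - 2 = 23)
A(b) = 20*b
y = -163872 (y = 20*23 - 1*164332 = 460 - 164332 = -163872)
y - 1*(-52392) = -163872 - 1*(-52392) = -163872 + 52392 = -111480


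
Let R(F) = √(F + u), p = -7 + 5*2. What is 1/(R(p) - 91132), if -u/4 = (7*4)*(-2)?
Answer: -91132/8305041197 - √227/8305041197 ≈ -1.0975e-5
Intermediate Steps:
p = 3 (p = -7 + 10 = 3)
u = 224 (u = -4*7*4*(-2) = -112*(-2) = -4*(-56) = 224)
R(F) = √(224 + F) (R(F) = √(F + 224) = √(224 + F))
1/(R(p) - 91132) = 1/(√(224 + 3) - 91132) = 1/(√227 - 91132) = 1/(-91132 + √227)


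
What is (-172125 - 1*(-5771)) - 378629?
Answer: -544983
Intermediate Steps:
(-172125 - 1*(-5771)) - 378629 = (-172125 + 5771) - 378629 = -166354 - 378629 = -544983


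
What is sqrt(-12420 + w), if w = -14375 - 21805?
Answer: 90*I*sqrt(6) ≈ 220.45*I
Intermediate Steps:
w = -36180
sqrt(-12420 + w) = sqrt(-12420 - 36180) = sqrt(-48600) = 90*I*sqrt(6)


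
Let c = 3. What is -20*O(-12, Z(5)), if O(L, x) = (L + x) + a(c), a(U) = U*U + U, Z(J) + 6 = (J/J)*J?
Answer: 20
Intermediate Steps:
Z(J) = -6 + J (Z(J) = -6 + (J/J)*J = -6 + 1*J = -6 + J)
a(U) = U + U² (a(U) = U² + U = U + U²)
O(L, x) = 12 + L + x (O(L, x) = (L + x) + 3*(1 + 3) = (L + x) + 3*4 = (L + x) + 12 = 12 + L + x)
-20*O(-12, Z(5)) = -20*(12 - 12 + (-6 + 5)) = -20*(12 - 12 - 1) = -20*(-1) = 20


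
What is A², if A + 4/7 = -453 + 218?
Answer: 2719201/49 ≈ 55494.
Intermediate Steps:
A = -1649/7 (A = -4/7 + (-453 + 218) = -4/7 - 235 = -1649/7 ≈ -235.57)
A² = (-1649/7)² = 2719201/49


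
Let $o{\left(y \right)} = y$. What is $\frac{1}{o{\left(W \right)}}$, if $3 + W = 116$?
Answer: $\frac{1}{113} \approx 0.0088496$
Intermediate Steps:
$W = 113$ ($W = -3 + 116 = 113$)
$\frac{1}{o{\left(W \right)}} = \frac{1}{113}$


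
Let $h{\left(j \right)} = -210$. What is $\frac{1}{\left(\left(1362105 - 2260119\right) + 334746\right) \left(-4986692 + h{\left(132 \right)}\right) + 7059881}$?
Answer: $\frac{1}{2808969375617} \approx 3.56 \cdot 10^{-13}$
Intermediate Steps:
$\frac{1}{\left(\left(1362105 - 2260119\right) + 334746\right) \left(-4986692 + h{\left(132 \right)}\right) + 7059881} = \frac{1}{\left(\left(1362105 - 2260119\right) + 334746\right) \left(-4986692 - 210\right) + 7059881} = \frac{1}{\left(-898014 + 334746\right) \left(-4986902\right) + 7059881} = \frac{1}{\left(-563268\right) \left(-4986902\right) + 7059881} = \frac{1}{2808962315736 + 7059881} = \frac{1}{2808969375617}$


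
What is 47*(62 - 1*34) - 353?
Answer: 963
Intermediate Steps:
47*(62 - 1*34) - 353 = 47*(62 - 34) - 353 = 47*28 - 353 = 1316 - 353 = 963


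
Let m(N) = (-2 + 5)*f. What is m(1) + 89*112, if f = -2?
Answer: 9962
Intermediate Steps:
m(N) = -6 (m(N) = (-2 + 5)*(-2) = 3*(-2) = -6)
m(1) + 89*112 = -6 + 89*112 = -6 + 9968 = 9962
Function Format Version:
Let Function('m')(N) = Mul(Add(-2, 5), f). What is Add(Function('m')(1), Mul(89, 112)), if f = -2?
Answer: 9962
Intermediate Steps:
Function('m')(N) = -6 (Function('m')(N) = Mul(Add(-2, 5), -2) = Mul(3, -2) = -6)
Add(Function('m')(1), Mul(89, 112)) = Add(-6, Mul(89, 112)) = Add(-6, 9968) = 9962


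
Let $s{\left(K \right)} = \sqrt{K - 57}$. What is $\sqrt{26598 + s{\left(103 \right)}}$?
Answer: $\sqrt{26598 + \sqrt{46}} \approx 163.11$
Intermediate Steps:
$s{\left(K \right)} = \sqrt{-57 + K}$
$\sqrt{26598 + s{\left(103 \right)}} = \sqrt{26598 + \sqrt{-57 + 103}} = \sqrt{26598 + \sqrt{46}}$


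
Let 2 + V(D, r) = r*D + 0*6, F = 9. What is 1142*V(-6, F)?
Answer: -63952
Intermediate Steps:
V(D, r) = -2 + D*r (V(D, r) = -2 + (r*D + 0*6) = -2 + (D*r + 0) = -2 + D*r)
1142*V(-6, F) = 1142*(-2 - 6*9) = 1142*(-2 - 54) = 1142*(-56) = -63952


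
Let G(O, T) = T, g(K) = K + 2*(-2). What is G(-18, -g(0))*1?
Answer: 4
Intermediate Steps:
g(K) = -4 + K (g(K) = K - 4 = -4 + K)
G(-18, -g(0))*1 = -(-4 + 0)*1 = -1*(-4)*1 = 4*1 = 4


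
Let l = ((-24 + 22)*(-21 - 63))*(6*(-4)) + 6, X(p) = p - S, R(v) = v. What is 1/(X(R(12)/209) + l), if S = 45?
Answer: -209/850827 ≈ -0.00024564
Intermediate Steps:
X(p) = -45 + p (X(p) = p - 1*45 = p - 45 = -45 + p)
l = -4026 (l = -2*(-84)*(-24) + 6 = 168*(-24) + 6 = -4032 + 6 = -4026)
1/(X(R(12)/209) + l) = 1/((-45 + 12/209) - 4026) = 1/(-9393/209 - 4026) = 1/(-850827/209) = -209/850827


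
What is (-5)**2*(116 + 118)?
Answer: 5850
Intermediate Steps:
(-5)**2*(116 + 118) = 25*234 = 5850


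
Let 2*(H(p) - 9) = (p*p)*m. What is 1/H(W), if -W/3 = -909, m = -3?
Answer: -2/22309569 ≈ -8.9648e-8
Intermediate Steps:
W = 2727 (W = -3*(-909) = 2727)
H(p) = 9 - 3*p²/2 (H(p) = 9 + ((p*p)*(-3))/2 = 9 + (p²*(-3))/2 = 9 + (-3*p²)/2 = 9 - 3*p²/2)
1/H(W) = 1/(9 - 3/2*2727²) = 1/(9 - 3/2*7436529) = 1/(9 - 22309587/2) = 1/(-22309569/2) = -2/22309569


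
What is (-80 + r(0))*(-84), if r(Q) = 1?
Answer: 6636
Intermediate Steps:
(-80 + r(0))*(-84) = (-80 + 1)*(-84) = -79*(-84) = 6636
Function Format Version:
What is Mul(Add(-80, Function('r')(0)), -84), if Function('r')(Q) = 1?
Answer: 6636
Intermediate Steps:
Mul(Add(-80, Function('r')(0)), -84) = Mul(Add(-80, 1), -84) = Mul(-79, -84) = 6636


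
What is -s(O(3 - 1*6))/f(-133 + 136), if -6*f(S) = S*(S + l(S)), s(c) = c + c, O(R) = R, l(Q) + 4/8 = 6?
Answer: -24/17 ≈ -1.4118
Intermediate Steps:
l(Q) = 11/2 (l(Q) = -1/2 + 6 = 11/2)
s(c) = 2*c
f(S) = -S*(11/2 + S)/6 (f(S) = -S*(S + 11/2)/6 = -S*(11/2 + S)/6)
-s(O(3 - 1*6))/f(-133 + 136) = -2*(3 - 1*6)/((-(-133 + 136)*(11 + 2*(-133 + 136))/12)) = -2*(3 - 6)/((-1/12*3*(11 + 2*3))) = -2*(-3)/((-1/12*3*(11 + 6))) = -(-6)/((-1/12*3*17)) = -(-6)/(-17/4) = -(-6)*(-4)/17 = -1*24/17 = -24/17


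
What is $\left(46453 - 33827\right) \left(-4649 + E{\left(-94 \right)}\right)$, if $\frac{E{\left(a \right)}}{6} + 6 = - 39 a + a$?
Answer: $211447622$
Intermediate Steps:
$E{\left(a \right)} = -36 - 228 a$ ($E{\left(a \right)} = -36 + 6 \left(- 39 a + a\right) = -36 + 6 \left(- 38 a\right) = -36 - 228 a$)
$\left(46453 - 33827\right) \left(-4649 + E{\left(-94 \right)}\right) = \left(46453 - 33827\right) \left(-4649 - -21396\right) = 12626 \left(-4649 + \left(-36 + 21432\right)\right) = 12626 \left(-4649 + 21396\right) = 12626 \cdot 16747 = 211447622$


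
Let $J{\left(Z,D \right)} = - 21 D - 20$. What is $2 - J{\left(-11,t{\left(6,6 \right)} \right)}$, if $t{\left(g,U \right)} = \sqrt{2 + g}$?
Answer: $22 + 42 \sqrt{2} \approx 81.397$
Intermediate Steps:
$J{\left(Z,D \right)} = -20 - 21 D$
$2 - J{\left(-11,t{\left(6,6 \right)} \right)} = 2 - \left(-20 - 21 \sqrt{2 + 6}\right) = 2 - \left(-20 - 21 \sqrt{8}\right) = 2 - \left(-20 - 21 \cdot 2 \sqrt{2}\right) = 2 - \left(-20 - 42 \sqrt{2}\right) = 2 + \left(20 + 42 \sqrt{2}\right) = 22 + 42 \sqrt{2}$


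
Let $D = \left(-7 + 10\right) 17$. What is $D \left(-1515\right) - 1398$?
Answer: $-78663$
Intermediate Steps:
$D = 51$ ($D = 3 \cdot 17 = 51$)
$D \left(-1515\right) - 1398 = 51 \left(-1515\right) - 1398 = -77265 - 1398 = -78663$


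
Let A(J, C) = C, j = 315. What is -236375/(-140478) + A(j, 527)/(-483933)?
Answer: 38105210323/22660646658 ≈ 1.6816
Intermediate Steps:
-236375/(-140478) + A(j, 527)/(-483933) = -236375/(-140478) + 527/(-483933) = -236375*(-1/140478) + 527*(-1/483933) = 236375/140478 - 527/483933 = 38105210323/22660646658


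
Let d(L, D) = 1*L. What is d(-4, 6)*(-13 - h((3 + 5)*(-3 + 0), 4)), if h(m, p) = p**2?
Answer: 116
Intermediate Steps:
d(L, D) = L
d(-4, 6)*(-13 - h((3 + 5)*(-3 + 0), 4)) = -4*(-13 - 1*4**2) = -4*(-13 - 1*16) = -4*(-13 - 16) = -4*(-29) = 116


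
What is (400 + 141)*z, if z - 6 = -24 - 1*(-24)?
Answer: 3246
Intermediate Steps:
z = 6 (z = 6 + (-24 - 1*(-24)) = 6 + (-24 + 24) = 6 + 0 = 6)
(400 + 141)*z = (400 + 141)*6 = 541*6 = 3246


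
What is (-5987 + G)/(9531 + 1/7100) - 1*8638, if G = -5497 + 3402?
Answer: -584591714638/67670101 ≈ -8638.8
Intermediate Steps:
G = -2095
(-5987 + G)/(9531 + 1/7100) - 1*8638 = (-5987 - 2095)/(9531 + 1/7100) - 1*8638 = -8082/(9531 + 1/7100) - 8638 = -8082/67670101/7100 - 8638 = -8082*7100/67670101 - 8638 = -57382200/67670101 - 8638 = -584591714638/67670101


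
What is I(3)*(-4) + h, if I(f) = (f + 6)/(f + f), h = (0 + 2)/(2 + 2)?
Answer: -11/2 ≈ -5.5000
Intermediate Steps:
h = 1/2 (h = 2/4 = 2*(1/4) = 1/2 ≈ 0.50000)
I(f) = (6 + f)/(2*f) (I(f) = (6 + f)/((2*f)) = (6 + f)*(1/(2*f)) = (6 + f)/(2*f))
I(3)*(-4) + h = ((1/2)*(6 + 3)/3)*(-4) + 1/2 = ((1/2)*(1/3)*9)*(-4) + 1/2 = (3/2)*(-4) + 1/2 = -6 + 1/2 = -11/2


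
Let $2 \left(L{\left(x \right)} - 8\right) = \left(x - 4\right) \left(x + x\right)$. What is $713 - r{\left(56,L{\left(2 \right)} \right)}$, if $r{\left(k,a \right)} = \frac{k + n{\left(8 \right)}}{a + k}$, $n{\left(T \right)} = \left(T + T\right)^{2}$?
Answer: $\frac{3539}{5} \approx 707.8$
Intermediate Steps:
$L{\left(x \right)} = 8 + x \left(-4 + x\right)$ ($L{\left(x \right)} = 8 + \frac{\left(x - 4\right) \left(x + x\right)}{2} = 8 + \frac{\left(-4 + x\right) 2 x}{2} = 8 + \frac{2 x \left(-4 + x\right)}{2} = 8 + x \left(-4 + x\right)$)
$n{\left(T \right)} = 4 T^{2}$ ($n{\left(T \right)} = \left(2 T\right)^{2} = 4 T^{2}$)
$r{\left(k,a \right)} = \frac{256 + k}{a + k}$ ($r{\left(k,a \right)} = \frac{k + 4 \cdot 8^{2}}{a + k} = \frac{k + 4 \cdot 64}{a + k} = \frac{k + 256}{a + k} = \frac{256 + k}{a + k}$)
$713 - r{\left(56,L{\left(2 \right)} \right)} = 713 - \frac{256 + 56}{\left(8 + 2^{2} - 8\right) + 56} = 713 - \frac{1}{\left(8 + 4 - 8\right) + 56} \cdot 312 = 713 - \frac{1}{4 + 56} \cdot 312 = 713 - \frac{1}{60} \cdot 312 = 713 - \frac{26}{5} = \frac{3539}{5}$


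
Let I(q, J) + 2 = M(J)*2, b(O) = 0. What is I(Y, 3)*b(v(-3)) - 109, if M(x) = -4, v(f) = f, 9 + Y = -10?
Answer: -109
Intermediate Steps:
Y = -19 (Y = -9 - 10 = -19)
I(q, J) = -10 (I(q, J) = -2 - 4*2 = -2 - 8 = -10)
I(Y, 3)*b(v(-3)) - 109 = -10*0 - 109 = 0 - 109 = -109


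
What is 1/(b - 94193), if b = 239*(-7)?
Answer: -1/95866 ≈ -1.0431e-5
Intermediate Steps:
b = -1673
1/(b - 94193) = 1/(-1673 - 94193) = 1/(-95866) = -1/95866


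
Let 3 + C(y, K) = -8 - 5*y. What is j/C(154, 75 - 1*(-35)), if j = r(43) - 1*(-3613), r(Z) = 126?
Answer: -3739/781 ≈ -4.7875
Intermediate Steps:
C(y, K) = -11 - 5*y (C(y, K) = -3 + (-8 - 5*y) = -11 - 5*y)
j = 3739 (j = 126 - 1*(-3613) = 126 + 3613 = 3739)
j/C(154, 75 - 1*(-35)) = 3739/(-11 - 5*154) = 3739/(-11 - 770) = 3739/(-781) = 3739*(-1/781) = -3739/781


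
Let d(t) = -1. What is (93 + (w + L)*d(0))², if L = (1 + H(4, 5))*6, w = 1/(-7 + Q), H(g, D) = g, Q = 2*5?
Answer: 35344/9 ≈ 3927.1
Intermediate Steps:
Q = 10
w = ⅓ (w = 1/(-7 + 10) = 1/3 = ⅓ ≈ 0.33333)
L = 30 (L = (1 + 4)*6 = 5*6 = 30)
(93 + (w + L)*d(0))² = (93 + (⅓ + 30)*(-1))² = (93 + (91/3)*(-1))² = (93 - 91/3)² = (188/3)² = 35344/9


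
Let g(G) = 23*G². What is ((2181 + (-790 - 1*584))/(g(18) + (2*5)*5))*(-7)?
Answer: -5649/7502 ≈ -0.75300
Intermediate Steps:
((2181 + (-790 - 1*584))/(g(18) + (2*5)*5))*(-7) = ((2181 + (-790 - 1*584))/(23*18² + (2*5)*5))*(-7) = ((2181 + (-790 - 584))/(23*324 + 10*5))*(-7) = ((2181 - 1374)/(7452 + 50))*(-7) = (807/7502)*(-7) = -5649/7502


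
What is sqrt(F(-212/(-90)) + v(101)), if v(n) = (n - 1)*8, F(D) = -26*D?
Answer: 2*sqrt(41555)/15 ≈ 27.180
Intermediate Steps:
v(n) = -8 + 8*n (v(n) = (-1 + n)*8 = -8 + 8*n)
sqrt(F(-212/(-90)) + v(101)) = sqrt(-(-5512)/(-90) + (-8 + 8*101)) = sqrt(-(-5512)*(-1)/90 + (-8 + 808)) = sqrt(-26*106/45 + 800) = sqrt(-2756/45 + 800) = sqrt(33244/45) = 2*sqrt(41555)/15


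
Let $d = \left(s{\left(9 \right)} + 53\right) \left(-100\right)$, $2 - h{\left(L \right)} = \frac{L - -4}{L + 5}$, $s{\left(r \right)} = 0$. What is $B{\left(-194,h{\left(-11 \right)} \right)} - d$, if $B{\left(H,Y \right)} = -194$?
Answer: $5106$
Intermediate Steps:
$h{\left(L \right)} = 2 - \frac{4 + L}{5 + L}$ ($h{\left(L \right)} = 2 - \frac{L - -4}{L + 5} = 2 - \frac{L + \left(-1 + 5\right)}{5 + L} = 2 - \frac{L + 4}{5 + L} = 2 - \frac{4 + L}{5 + L}$)
$d = -5300$ ($d = \left(0 + 53\right) \left(-100\right) = 53 \left(-100\right) = -5300$)
$B{\left(-194,h{\left(-11 \right)} \right)} - d = -194 - -5300 = -194 + 5300 = 5106$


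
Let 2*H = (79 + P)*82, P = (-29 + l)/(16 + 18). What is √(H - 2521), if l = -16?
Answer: √767278/34 ≈ 25.763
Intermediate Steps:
P = -45/34 (P = (-29 - 16)/(16 + 18) = -45/34 ≈ -1.3235)
H = 108281/34 (H = ((79 - 45/34)*82)/2 = ((2641/34)*82)/2 = (½)*(108281/17) = 108281/34 ≈ 3184.7)
√(H - 2521) = √(108281/34 - 2521) = √(22567/34) = √767278/34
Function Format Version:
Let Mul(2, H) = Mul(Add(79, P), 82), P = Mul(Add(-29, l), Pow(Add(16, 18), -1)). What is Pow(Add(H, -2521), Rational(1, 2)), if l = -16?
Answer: Mul(Rational(1, 34), Pow(767278, Rational(1, 2))) ≈ 25.763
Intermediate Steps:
P = Rational(-45, 34) (P = Mul(Add(-29, -16), Pow(Add(16, 18), -1)) = Mul(-45, Pow(34, -1)) = Mul(-45, Rational(1, 34)) = Rational(-45, 34) ≈ -1.3235)
H = Rational(108281, 34) (H = Mul(Rational(1, 2), Mul(Add(79, Rational(-45, 34)), 82)) = Mul(Rational(1, 2), Mul(Rational(2641, 34), 82)) = Mul(Rational(1, 2), Rational(108281, 17)) = Rational(108281, 34) ≈ 3184.7)
Pow(Add(H, -2521), Rational(1, 2)) = Pow(Add(Rational(108281, 34), -2521), Rational(1, 2)) = Pow(Rational(22567, 34), Rational(1, 2)) = Mul(Rational(1, 34), Pow(767278, Rational(1, 2)))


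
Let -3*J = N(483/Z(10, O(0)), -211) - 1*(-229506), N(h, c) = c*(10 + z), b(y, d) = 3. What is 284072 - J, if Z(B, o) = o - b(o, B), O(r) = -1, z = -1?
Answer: 359941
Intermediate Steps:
Z(B, o) = -3 + o (Z(B, o) = o - 1*3 = o - 3 = -3 + o)
N(h, c) = 9*c (N(h, c) = c*(10 - 1) = c*9 = 9*c)
J = -75869 (J = -(9*(-211) - 1*(-229506))/3 = -(-1899 + 229506)/3 = -1/3*227607 = -75869)
284072 - J = 284072 - 1*(-75869) = 284072 + 75869 = 359941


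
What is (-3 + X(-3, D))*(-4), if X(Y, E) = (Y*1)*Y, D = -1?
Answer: -24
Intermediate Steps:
X(Y, E) = Y² (X(Y, E) = Y*Y = Y²)
(-3 + X(-3, D))*(-4) = (-3 + (-3)²)*(-4) = (-3 + 9)*(-4) = 6*(-4) = -24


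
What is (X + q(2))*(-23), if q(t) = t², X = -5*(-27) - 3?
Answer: -3128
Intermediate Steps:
X = 132 (X = 135 - 3 = 132)
(X + q(2))*(-23) = (132 + 2²)*(-23) = (132 + 4)*(-23) = 136*(-23) = -3128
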